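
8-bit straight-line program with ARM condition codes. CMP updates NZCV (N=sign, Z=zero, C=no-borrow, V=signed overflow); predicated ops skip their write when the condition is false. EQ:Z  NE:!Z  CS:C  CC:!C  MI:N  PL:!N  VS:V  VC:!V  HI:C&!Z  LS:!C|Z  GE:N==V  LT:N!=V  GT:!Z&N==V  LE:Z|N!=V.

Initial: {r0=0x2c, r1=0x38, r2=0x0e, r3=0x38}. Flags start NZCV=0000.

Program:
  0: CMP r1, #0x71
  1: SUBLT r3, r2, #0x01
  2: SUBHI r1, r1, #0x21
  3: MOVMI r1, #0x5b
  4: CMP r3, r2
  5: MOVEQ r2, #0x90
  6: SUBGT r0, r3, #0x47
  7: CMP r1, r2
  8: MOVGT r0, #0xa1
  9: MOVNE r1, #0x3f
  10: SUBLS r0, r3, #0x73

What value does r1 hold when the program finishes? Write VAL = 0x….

[0] flags=1000 → (cmp)
[1] flags=1000 LT?T → r3=0x0d
[2] flags=1000 HI?F → skip
[3] flags=1000 MI?T → r1=0x5b
[4] flags=1000 → (cmp)
[5] flags=1000 EQ?F → skip
[6] flags=1000 GT?F → skip
[7] flags=0010 → (cmp)
[8] flags=0010 GT?T → r0=0xa1
[9] flags=0010 NE?T → r1=0x3f
[10] flags=0010 LS?F → skip

VAL = 0x3f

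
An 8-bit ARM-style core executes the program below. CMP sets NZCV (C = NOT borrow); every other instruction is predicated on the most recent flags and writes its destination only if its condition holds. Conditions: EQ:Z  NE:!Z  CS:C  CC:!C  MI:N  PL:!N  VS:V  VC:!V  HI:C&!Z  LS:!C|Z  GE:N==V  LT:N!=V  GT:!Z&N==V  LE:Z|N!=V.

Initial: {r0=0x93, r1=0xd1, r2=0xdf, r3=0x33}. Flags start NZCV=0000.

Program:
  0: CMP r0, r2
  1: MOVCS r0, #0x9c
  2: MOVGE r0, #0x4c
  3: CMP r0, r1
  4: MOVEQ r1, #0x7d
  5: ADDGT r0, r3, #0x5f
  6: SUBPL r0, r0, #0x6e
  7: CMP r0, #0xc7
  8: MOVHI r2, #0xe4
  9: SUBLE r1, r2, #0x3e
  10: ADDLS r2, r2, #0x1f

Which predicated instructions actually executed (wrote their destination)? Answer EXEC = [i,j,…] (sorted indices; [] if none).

0: ✓ CMP  NZCV=1000
1: · MOVCS
2: · MOVGE
3: ✓ CMP  NZCV=1000
4: · MOVEQ
5: · ADDGT
6: · SUBPL
7: ✓ CMP  NZCV=1000
8: · MOVHI
9: ✓ SUBLE  r1←0xa1
10: ✓ ADDLS  r2←0xfe

EXEC = [9,10]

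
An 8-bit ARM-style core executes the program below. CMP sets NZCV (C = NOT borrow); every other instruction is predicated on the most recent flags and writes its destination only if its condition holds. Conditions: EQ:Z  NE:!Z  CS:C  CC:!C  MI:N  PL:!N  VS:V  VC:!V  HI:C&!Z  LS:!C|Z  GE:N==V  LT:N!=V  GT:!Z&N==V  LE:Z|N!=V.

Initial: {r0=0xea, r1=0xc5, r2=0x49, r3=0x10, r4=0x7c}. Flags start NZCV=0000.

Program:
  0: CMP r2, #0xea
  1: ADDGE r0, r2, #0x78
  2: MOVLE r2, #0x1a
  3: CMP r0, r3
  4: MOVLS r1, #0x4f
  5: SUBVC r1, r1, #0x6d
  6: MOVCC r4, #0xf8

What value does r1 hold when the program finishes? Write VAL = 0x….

[0] flags=0000 → (cmp)
[1] flags=0000 GE?T → r0=0xc1
[2] flags=0000 LE?F → skip
[3] flags=1010 → (cmp)
[4] flags=1010 LS?F → skip
[5] flags=1010 VC?T → r1=0x58
[6] flags=1010 CC?F → skip

VAL = 0x58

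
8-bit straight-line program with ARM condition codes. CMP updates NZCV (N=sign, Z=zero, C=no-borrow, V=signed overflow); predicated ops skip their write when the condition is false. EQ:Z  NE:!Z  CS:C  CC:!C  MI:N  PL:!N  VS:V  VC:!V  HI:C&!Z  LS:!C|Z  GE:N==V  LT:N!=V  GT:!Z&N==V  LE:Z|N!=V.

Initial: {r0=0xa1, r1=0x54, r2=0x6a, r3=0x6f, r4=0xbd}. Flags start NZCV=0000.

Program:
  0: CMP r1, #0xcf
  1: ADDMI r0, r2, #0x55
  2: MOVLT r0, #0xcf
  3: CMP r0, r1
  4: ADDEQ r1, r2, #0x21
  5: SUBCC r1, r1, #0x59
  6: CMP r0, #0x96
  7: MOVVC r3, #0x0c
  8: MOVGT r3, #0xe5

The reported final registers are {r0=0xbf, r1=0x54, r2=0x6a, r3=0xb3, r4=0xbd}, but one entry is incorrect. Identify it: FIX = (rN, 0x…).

FIX = (r3, 0xe5)

0: ✓ CMP  NZCV=1001
1: ✓ ADDMI  r0←0xbf
2: · MOVLT
3: ✓ CMP  NZCV=0011
4: · ADDEQ
5: · SUBCC
6: ✓ CMP  NZCV=0010
7: ✓ MOVVC  r3←0x0c
8: ✓ MOVGT  r3←0xe5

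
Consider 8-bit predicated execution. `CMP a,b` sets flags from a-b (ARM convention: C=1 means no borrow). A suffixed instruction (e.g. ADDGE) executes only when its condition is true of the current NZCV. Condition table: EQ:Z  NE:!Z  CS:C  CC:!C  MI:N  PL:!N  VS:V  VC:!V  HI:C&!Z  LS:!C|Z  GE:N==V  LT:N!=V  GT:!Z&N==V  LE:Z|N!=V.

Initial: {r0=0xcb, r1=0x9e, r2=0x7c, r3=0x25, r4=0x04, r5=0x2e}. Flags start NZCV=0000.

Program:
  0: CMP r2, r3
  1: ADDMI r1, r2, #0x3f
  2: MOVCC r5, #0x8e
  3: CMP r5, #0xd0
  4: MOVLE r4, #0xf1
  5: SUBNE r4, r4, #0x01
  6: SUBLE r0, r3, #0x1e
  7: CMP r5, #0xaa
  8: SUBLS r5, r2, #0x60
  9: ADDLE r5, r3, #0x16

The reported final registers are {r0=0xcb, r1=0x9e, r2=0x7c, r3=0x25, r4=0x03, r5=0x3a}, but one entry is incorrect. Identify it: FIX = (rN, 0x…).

0: ✓ CMP  NZCV=0010
1: · ADDMI
2: · MOVCC
3: ✓ CMP  NZCV=0000
4: · MOVLE
5: ✓ SUBNE  r4←0x03
6: · SUBLE
7: ✓ CMP  NZCV=1001
8: ✓ SUBLS  r5←0x1c
9: · ADDLE

FIX = (r5, 0x1c)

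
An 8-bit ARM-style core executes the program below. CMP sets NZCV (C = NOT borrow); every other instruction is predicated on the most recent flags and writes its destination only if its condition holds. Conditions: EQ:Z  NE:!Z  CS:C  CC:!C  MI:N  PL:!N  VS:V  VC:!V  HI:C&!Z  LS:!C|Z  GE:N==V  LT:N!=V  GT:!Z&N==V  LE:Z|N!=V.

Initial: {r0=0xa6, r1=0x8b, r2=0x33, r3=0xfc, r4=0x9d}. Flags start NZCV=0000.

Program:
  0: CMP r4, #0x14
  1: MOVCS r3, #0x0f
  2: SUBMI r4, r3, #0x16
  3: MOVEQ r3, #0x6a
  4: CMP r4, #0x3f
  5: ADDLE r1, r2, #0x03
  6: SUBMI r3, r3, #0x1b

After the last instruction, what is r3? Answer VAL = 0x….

[0] flags=1010 → (cmp)
[1] flags=1010 CS?T → r3=0x0f
[2] flags=1010 MI?T → r4=0xf9
[3] flags=1010 EQ?F → skip
[4] flags=1010 → (cmp)
[5] flags=1010 LE?T → r1=0x36
[6] flags=1010 MI?T → r3=0xf4

VAL = 0xf4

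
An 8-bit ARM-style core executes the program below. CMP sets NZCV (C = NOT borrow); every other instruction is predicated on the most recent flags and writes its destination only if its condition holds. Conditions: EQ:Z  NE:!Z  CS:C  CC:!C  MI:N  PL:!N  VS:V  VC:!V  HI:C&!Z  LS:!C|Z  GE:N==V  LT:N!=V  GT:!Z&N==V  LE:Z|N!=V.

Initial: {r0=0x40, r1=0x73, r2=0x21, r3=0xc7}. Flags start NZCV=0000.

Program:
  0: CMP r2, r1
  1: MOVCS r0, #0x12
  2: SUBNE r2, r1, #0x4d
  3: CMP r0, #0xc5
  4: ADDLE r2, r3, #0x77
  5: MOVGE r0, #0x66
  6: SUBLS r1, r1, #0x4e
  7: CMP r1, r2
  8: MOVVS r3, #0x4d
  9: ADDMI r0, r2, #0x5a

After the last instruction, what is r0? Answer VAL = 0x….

[0] flags=1000 → (cmp)
[1] flags=1000 CS?F → skip
[2] flags=1000 NE?T → r2=0x26
[3] flags=0000 → (cmp)
[4] flags=0000 LE?F → skip
[5] flags=0000 GE?T → r0=0x66
[6] flags=0000 LS?T → r1=0x25
[7] flags=1000 → (cmp)
[8] flags=1000 VS?F → skip
[9] flags=1000 MI?T → r0=0x80

VAL = 0x80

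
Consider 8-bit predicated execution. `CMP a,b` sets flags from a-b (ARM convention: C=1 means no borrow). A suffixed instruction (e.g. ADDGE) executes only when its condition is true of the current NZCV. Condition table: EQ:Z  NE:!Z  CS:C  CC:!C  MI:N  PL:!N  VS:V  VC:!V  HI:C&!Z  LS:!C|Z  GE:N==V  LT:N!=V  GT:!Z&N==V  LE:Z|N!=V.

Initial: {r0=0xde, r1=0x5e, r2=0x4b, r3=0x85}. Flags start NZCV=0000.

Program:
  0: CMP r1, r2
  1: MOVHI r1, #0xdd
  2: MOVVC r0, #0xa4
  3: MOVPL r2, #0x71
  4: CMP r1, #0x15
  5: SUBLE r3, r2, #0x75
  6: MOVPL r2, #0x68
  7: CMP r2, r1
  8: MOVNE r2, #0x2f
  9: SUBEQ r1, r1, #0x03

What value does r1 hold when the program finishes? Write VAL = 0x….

0: ✓ CMP  NZCV=0010
1: ✓ MOVHI  r1←0xdd
2: ✓ MOVVC  r0←0xa4
3: ✓ MOVPL  r2←0x71
4: ✓ CMP  NZCV=1010
5: ✓ SUBLE  r3←0xfc
6: · MOVPL
7: ✓ CMP  NZCV=1001
8: ✓ MOVNE  r2←0x2f
9: · SUBEQ

VAL = 0xdd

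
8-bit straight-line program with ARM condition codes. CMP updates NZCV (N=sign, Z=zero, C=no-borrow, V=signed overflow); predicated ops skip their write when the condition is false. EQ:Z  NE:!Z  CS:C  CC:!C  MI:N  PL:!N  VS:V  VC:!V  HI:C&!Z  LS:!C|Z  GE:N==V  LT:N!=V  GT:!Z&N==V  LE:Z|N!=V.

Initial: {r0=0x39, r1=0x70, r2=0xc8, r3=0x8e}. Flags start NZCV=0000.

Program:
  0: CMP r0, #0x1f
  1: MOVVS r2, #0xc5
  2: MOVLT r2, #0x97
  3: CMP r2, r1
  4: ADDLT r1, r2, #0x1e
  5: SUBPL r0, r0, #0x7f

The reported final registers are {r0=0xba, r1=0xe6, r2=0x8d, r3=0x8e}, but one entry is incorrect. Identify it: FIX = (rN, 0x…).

0: ✓ CMP  NZCV=0010
1: · MOVVS
2: · MOVLT
3: ✓ CMP  NZCV=0011
4: ✓ ADDLT  r1←0xe6
5: ✓ SUBPL  r0←0xba

FIX = (r2, 0xc8)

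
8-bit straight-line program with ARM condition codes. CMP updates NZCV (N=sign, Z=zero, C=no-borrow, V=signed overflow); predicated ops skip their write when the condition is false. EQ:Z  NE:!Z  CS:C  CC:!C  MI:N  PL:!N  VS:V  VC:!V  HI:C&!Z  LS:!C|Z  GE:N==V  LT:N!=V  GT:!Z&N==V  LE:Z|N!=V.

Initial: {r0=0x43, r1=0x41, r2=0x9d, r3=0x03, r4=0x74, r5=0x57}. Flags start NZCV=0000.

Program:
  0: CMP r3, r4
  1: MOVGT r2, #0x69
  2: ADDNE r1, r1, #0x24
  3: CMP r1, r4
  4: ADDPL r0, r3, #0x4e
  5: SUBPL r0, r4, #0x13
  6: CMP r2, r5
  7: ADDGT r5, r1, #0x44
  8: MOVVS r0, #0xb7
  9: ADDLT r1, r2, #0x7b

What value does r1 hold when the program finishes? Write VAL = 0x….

VAL = 0x18

[0] flags=1000 → (cmp)
[1] flags=1000 GT?F → skip
[2] flags=1000 NE?T → r1=0x65
[3] flags=1000 → (cmp)
[4] flags=1000 PL?F → skip
[5] flags=1000 PL?F → skip
[6] flags=0011 → (cmp)
[7] flags=0011 GT?F → skip
[8] flags=0011 VS?T → r0=0xb7
[9] flags=0011 LT?T → r1=0x18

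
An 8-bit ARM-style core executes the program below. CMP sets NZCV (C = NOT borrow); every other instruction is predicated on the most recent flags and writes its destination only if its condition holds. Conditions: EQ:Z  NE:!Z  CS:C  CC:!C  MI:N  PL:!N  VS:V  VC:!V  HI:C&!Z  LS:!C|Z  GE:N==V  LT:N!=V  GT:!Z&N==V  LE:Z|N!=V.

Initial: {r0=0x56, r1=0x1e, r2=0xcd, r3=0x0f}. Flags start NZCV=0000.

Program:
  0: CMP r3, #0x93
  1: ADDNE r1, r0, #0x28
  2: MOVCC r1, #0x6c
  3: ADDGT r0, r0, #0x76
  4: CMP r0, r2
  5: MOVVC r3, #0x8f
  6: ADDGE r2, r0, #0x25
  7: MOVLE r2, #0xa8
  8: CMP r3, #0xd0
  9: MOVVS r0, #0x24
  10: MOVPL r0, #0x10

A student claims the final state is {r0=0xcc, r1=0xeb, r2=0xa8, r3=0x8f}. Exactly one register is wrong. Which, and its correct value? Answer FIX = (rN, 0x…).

[0] flags=0000 → (cmp)
[1] flags=0000 NE?T → r1=0x7e
[2] flags=0000 CC?T → r1=0x6c
[3] flags=0000 GT?T → r0=0xcc
[4] flags=1000 → (cmp)
[5] flags=1000 VC?T → r3=0x8f
[6] flags=1000 GE?F → skip
[7] flags=1000 LE?T → r2=0xa8
[8] flags=1000 → (cmp)
[9] flags=1000 VS?F → skip
[10] flags=1000 PL?F → skip

FIX = (r1, 0x6c)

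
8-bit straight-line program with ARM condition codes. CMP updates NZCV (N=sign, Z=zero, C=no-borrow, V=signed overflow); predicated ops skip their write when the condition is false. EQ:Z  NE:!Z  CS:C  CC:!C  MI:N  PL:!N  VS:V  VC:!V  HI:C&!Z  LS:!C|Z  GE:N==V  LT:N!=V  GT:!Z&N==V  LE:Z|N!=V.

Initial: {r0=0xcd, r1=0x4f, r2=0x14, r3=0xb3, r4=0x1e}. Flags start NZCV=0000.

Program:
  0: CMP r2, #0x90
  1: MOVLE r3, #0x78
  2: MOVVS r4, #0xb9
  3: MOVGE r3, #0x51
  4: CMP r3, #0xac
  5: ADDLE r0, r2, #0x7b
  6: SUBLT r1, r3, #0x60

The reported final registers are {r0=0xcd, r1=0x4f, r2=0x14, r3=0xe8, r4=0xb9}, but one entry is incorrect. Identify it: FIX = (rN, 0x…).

FIX = (r3, 0x51)

[0] flags=1001 → (cmp)
[1] flags=1001 LE?F → skip
[2] flags=1001 VS?T → r4=0xb9
[3] flags=1001 GE?T → r3=0x51
[4] flags=1001 → (cmp)
[5] flags=1001 LE?F → skip
[6] flags=1001 LT?F → skip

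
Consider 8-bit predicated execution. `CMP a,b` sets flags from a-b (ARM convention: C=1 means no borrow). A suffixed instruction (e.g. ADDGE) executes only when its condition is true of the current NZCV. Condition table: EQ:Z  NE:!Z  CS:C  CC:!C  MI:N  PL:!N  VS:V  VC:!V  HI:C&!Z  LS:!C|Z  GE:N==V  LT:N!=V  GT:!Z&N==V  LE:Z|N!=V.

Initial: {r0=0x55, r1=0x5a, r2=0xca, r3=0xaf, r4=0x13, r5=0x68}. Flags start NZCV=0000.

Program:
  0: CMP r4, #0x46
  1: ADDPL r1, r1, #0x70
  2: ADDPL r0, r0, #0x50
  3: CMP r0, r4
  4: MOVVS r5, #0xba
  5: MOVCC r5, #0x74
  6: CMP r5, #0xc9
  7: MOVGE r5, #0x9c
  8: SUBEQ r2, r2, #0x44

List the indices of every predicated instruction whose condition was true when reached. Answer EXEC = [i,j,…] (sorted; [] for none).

0: ✓ CMP  NZCV=1000
1: · ADDPL
2: · ADDPL
3: ✓ CMP  NZCV=0010
4: · MOVVS
5: · MOVCC
6: ✓ CMP  NZCV=1001
7: ✓ MOVGE  r5←0x9c
8: · SUBEQ

EXEC = [7]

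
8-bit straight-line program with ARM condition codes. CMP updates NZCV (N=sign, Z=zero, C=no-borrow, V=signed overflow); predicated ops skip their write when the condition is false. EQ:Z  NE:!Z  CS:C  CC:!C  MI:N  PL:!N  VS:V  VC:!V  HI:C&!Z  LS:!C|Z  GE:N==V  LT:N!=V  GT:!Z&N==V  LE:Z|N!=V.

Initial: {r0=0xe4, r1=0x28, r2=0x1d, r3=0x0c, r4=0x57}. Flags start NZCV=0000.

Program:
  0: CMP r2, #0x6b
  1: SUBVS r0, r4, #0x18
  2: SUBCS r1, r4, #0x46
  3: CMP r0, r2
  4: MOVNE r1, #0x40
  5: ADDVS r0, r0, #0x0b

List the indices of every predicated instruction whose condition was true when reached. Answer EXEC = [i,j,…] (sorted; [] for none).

EXEC = [4]

[0] flags=1000 → (cmp)
[1] flags=1000 VS?F → skip
[2] flags=1000 CS?F → skip
[3] flags=1010 → (cmp)
[4] flags=1010 NE?T → r1=0x40
[5] flags=1010 VS?F → skip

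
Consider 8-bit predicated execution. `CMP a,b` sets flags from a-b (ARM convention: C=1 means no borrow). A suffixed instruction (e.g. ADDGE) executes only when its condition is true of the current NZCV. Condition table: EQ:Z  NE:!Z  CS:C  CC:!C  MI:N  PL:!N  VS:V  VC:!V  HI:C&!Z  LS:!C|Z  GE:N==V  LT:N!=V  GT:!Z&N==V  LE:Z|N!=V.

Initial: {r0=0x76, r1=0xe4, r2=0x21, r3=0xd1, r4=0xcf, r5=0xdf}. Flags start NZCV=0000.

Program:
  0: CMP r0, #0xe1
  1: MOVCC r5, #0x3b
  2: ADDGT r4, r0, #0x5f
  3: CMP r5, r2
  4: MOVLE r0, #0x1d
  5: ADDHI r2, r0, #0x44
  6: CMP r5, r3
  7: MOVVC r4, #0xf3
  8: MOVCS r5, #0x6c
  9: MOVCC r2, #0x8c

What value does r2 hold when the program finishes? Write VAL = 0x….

VAL = 0x8c

[0] flags=1001 → (cmp)
[1] flags=1001 CC?T → r5=0x3b
[2] flags=1001 GT?T → r4=0xd5
[3] flags=0010 → (cmp)
[4] flags=0010 LE?F → skip
[5] flags=0010 HI?T → r2=0xba
[6] flags=0000 → (cmp)
[7] flags=0000 VC?T → r4=0xf3
[8] flags=0000 CS?F → skip
[9] flags=0000 CC?T → r2=0x8c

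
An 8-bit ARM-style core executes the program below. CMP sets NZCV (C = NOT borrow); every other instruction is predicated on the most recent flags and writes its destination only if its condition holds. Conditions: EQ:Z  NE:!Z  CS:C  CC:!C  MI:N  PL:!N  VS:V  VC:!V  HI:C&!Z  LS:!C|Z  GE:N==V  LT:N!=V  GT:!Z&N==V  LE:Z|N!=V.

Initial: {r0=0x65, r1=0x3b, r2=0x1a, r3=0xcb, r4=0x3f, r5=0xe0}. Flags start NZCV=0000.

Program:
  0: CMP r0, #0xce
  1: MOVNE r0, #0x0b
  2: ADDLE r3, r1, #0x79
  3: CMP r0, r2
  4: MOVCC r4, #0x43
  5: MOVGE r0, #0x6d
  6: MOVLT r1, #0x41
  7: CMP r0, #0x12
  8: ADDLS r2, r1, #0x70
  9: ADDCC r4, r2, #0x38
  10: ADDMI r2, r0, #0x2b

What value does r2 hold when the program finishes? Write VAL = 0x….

VAL = 0x36

0: ✓ CMP  NZCV=1001
1: ✓ MOVNE  r0←0x0b
2: · ADDLE
3: ✓ CMP  NZCV=1000
4: ✓ MOVCC  r4←0x43
5: · MOVGE
6: ✓ MOVLT  r1←0x41
7: ✓ CMP  NZCV=1000
8: ✓ ADDLS  r2←0xb1
9: ✓ ADDCC  r4←0xe9
10: ✓ ADDMI  r2←0x36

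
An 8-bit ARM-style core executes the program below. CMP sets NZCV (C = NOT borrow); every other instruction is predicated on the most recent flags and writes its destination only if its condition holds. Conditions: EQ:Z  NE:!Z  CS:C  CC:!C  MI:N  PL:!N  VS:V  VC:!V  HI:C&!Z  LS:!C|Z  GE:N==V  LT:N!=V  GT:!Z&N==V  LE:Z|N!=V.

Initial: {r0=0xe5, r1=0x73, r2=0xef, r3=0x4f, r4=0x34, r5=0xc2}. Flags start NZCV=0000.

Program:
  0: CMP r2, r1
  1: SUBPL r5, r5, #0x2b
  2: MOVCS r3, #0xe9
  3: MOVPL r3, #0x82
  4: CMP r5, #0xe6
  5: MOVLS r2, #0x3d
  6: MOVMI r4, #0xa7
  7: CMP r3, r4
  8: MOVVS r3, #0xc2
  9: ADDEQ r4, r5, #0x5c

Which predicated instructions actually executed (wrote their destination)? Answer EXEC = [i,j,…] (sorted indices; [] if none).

EXEC = [1,2,3,5,6]

[0] flags=0011 → (cmp)
[1] flags=0011 PL?T → r5=0x97
[2] flags=0011 CS?T → r3=0xe9
[3] flags=0011 PL?T → r3=0x82
[4] flags=1000 → (cmp)
[5] flags=1000 LS?T → r2=0x3d
[6] flags=1000 MI?T → r4=0xa7
[7] flags=1000 → (cmp)
[8] flags=1000 VS?F → skip
[9] flags=1000 EQ?F → skip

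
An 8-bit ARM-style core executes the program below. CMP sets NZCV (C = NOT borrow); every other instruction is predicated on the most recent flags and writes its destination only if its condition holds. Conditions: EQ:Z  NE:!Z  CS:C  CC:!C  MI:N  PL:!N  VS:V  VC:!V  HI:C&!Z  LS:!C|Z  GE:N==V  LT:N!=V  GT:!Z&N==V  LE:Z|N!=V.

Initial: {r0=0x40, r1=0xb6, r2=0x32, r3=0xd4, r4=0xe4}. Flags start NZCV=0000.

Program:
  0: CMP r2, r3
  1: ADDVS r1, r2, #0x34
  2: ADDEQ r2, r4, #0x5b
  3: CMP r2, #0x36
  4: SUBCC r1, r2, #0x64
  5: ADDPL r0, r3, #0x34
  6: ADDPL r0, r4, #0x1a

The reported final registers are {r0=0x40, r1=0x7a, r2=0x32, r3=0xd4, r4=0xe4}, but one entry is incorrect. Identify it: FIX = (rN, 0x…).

[0] flags=0000 → (cmp)
[1] flags=0000 VS?F → skip
[2] flags=0000 EQ?F → skip
[3] flags=1000 → (cmp)
[4] flags=1000 CC?T → r1=0xce
[5] flags=1000 PL?F → skip
[6] flags=1000 PL?F → skip

FIX = (r1, 0xce)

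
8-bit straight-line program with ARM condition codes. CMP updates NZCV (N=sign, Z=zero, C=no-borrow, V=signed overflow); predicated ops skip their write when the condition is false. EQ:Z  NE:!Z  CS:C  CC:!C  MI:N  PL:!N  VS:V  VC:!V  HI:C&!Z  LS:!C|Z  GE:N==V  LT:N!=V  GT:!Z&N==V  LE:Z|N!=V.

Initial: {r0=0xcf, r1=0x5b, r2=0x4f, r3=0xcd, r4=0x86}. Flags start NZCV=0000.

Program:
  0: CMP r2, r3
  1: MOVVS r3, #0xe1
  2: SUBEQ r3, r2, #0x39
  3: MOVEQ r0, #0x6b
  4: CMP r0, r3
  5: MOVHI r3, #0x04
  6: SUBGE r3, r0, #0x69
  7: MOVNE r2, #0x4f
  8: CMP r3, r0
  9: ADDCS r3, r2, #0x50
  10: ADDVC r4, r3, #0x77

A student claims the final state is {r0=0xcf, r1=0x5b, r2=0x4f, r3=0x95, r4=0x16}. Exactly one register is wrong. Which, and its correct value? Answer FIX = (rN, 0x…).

0: ✓ CMP  NZCV=1001
1: ✓ MOVVS  r3←0xe1
2: · SUBEQ
3: · MOVEQ
4: ✓ CMP  NZCV=1000
5: · MOVHI
6: · SUBGE
7: ✓ MOVNE  r2←0x4f
8: ✓ CMP  NZCV=0010
9: ✓ ADDCS  r3←0x9f
10: ✓ ADDVC  r4←0x16

FIX = (r3, 0x9f)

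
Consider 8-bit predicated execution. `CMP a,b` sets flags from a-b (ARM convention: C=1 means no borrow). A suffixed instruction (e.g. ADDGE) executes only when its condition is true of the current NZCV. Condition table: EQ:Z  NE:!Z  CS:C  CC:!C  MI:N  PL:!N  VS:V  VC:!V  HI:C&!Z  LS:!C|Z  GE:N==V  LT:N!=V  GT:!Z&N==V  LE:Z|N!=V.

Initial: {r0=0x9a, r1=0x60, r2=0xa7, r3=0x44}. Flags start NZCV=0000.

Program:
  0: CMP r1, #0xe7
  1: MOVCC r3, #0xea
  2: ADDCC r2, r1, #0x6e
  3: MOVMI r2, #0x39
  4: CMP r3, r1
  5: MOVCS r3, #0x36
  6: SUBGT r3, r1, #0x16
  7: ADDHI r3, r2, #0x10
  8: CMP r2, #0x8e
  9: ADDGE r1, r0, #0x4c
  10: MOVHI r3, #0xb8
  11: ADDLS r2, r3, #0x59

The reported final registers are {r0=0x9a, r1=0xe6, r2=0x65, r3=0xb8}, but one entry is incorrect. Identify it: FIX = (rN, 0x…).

FIX = (r2, 0xce)

[0] flags=0000 → (cmp)
[1] flags=0000 CC?T → r3=0xea
[2] flags=0000 CC?T → r2=0xce
[3] flags=0000 MI?F → skip
[4] flags=1010 → (cmp)
[5] flags=1010 CS?T → r3=0x36
[6] flags=1010 GT?F → skip
[7] flags=1010 HI?T → r3=0xde
[8] flags=0010 → (cmp)
[9] flags=0010 GE?T → r1=0xe6
[10] flags=0010 HI?T → r3=0xb8
[11] flags=0010 LS?F → skip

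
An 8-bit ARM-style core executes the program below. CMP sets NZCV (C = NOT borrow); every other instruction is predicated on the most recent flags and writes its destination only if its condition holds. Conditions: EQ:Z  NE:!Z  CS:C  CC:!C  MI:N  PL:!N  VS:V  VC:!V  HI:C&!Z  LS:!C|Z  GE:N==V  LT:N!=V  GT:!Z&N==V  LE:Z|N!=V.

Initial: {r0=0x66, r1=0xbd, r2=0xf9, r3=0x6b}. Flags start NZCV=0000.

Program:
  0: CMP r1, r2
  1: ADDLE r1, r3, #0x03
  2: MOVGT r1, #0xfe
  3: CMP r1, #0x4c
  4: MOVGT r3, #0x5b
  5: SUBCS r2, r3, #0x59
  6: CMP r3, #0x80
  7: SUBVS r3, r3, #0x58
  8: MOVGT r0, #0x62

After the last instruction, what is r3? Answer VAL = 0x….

[0] flags=1000 → (cmp)
[1] flags=1000 LE?T → r1=0x6e
[2] flags=1000 GT?F → skip
[3] flags=0010 → (cmp)
[4] flags=0010 GT?T → r3=0x5b
[5] flags=0010 CS?T → r2=0x02
[6] flags=1001 → (cmp)
[7] flags=1001 VS?T → r3=0x03
[8] flags=1001 GT?T → r0=0x62

VAL = 0x03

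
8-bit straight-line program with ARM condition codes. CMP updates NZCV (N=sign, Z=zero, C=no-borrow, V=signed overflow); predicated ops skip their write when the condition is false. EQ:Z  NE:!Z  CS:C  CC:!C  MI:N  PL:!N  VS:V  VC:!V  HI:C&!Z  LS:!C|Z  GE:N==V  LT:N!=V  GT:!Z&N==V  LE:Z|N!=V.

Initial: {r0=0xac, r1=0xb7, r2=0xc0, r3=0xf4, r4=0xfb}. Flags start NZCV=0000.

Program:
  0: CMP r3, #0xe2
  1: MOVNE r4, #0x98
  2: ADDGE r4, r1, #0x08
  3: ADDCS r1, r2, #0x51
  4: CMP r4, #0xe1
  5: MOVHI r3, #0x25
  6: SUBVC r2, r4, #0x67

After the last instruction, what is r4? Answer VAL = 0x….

VAL = 0xbf

0: ✓ CMP  NZCV=0010
1: ✓ MOVNE  r4←0x98
2: ✓ ADDGE  r4←0xbf
3: ✓ ADDCS  r1←0x11
4: ✓ CMP  NZCV=1000
5: · MOVHI
6: ✓ SUBVC  r2←0x58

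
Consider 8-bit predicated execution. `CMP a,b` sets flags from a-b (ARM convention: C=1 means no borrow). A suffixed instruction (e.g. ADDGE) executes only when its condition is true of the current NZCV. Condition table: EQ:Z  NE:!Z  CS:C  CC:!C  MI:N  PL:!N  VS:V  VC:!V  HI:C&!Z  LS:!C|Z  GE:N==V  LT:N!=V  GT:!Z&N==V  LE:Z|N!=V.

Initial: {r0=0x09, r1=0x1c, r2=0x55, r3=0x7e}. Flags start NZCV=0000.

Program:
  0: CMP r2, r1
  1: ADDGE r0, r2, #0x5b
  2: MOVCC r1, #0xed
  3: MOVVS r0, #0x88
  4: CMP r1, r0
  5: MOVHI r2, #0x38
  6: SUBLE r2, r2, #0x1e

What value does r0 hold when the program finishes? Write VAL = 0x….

0: ✓ CMP  NZCV=0010
1: ✓ ADDGE  r0←0xb0
2: · MOVCC
3: · MOVVS
4: ✓ CMP  NZCV=0000
5: · MOVHI
6: · SUBLE

VAL = 0xb0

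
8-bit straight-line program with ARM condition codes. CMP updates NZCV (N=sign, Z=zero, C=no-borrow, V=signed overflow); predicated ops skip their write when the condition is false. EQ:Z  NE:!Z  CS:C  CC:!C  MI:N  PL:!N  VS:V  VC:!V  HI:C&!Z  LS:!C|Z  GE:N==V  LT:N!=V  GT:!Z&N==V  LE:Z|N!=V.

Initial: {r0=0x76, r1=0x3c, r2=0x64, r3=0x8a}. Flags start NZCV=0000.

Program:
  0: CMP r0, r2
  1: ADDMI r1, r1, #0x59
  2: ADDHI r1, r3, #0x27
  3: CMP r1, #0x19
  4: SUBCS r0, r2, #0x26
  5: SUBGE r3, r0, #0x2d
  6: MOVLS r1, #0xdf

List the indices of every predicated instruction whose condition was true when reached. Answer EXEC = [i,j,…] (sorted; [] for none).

EXEC = [2,4]

0: ✓ CMP  NZCV=0010
1: · ADDMI
2: ✓ ADDHI  r1←0xb1
3: ✓ CMP  NZCV=1010
4: ✓ SUBCS  r0←0x3e
5: · SUBGE
6: · MOVLS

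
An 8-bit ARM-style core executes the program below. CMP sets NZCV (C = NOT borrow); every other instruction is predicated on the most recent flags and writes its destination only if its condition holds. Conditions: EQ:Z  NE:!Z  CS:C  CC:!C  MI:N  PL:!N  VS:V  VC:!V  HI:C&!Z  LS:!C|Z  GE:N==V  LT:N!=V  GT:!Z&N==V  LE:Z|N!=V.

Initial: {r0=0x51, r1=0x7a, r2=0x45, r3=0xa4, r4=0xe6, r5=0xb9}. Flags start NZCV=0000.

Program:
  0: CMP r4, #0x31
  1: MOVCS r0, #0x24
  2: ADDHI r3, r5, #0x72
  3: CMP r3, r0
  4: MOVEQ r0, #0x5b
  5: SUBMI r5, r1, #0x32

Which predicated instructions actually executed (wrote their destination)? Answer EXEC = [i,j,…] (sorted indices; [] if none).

EXEC = [1,2]

0: ✓ CMP  NZCV=1010
1: ✓ MOVCS  r0←0x24
2: ✓ ADDHI  r3←0x2b
3: ✓ CMP  NZCV=0010
4: · MOVEQ
5: · SUBMI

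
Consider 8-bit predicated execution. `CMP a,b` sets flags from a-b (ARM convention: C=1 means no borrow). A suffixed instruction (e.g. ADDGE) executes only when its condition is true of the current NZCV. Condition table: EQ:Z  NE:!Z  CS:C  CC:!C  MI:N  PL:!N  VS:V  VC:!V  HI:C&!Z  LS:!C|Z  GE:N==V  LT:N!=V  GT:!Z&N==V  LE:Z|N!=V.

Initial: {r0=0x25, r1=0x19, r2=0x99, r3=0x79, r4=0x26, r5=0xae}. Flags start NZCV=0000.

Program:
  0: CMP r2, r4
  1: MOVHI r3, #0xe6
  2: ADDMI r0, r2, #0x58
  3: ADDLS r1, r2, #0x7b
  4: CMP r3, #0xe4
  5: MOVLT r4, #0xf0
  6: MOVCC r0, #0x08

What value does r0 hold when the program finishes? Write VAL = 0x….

[0] flags=0011 → (cmp)
[1] flags=0011 HI?T → r3=0xe6
[2] flags=0011 MI?F → skip
[3] flags=0011 LS?F → skip
[4] flags=0010 → (cmp)
[5] flags=0010 LT?F → skip
[6] flags=0010 CC?F → skip

VAL = 0x25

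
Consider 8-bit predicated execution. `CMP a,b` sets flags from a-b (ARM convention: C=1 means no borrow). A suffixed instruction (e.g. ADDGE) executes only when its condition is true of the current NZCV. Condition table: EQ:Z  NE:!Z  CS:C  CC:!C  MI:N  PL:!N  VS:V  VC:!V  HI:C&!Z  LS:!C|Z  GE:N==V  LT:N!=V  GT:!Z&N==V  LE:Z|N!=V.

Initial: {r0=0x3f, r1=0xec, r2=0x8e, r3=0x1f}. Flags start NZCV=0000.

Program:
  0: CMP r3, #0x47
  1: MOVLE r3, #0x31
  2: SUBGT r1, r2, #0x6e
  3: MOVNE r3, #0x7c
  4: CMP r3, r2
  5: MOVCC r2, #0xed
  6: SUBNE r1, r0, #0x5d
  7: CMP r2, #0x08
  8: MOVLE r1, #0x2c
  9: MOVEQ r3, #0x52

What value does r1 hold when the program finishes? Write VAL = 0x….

0: ✓ CMP  NZCV=1000
1: ✓ MOVLE  r3←0x31
2: · SUBGT
3: ✓ MOVNE  r3←0x7c
4: ✓ CMP  NZCV=1001
5: ✓ MOVCC  r2←0xed
6: ✓ SUBNE  r1←0xe2
7: ✓ CMP  NZCV=1010
8: ✓ MOVLE  r1←0x2c
9: · MOVEQ

VAL = 0x2c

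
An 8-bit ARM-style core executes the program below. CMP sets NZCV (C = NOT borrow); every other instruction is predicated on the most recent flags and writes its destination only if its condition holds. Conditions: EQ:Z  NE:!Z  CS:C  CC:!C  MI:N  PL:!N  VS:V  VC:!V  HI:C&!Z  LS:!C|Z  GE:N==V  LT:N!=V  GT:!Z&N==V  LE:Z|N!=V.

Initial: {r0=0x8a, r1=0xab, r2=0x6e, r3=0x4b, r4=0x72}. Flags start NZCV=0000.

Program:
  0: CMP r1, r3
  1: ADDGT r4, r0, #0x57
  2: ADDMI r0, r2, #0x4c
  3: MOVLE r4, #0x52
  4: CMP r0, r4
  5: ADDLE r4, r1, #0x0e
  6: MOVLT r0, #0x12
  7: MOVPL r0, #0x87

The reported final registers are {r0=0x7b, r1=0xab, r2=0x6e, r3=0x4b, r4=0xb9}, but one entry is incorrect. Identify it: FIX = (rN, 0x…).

0: ✓ CMP  NZCV=0011
1: · ADDGT
2: · ADDMI
3: ✓ MOVLE  r4←0x52
4: ✓ CMP  NZCV=0011
5: ✓ ADDLE  r4←0xb9
6: ✓ MOVLT  r0←0x12
7: ✓ MOVPL  r0←0x87

FIX = (r0, 0x87)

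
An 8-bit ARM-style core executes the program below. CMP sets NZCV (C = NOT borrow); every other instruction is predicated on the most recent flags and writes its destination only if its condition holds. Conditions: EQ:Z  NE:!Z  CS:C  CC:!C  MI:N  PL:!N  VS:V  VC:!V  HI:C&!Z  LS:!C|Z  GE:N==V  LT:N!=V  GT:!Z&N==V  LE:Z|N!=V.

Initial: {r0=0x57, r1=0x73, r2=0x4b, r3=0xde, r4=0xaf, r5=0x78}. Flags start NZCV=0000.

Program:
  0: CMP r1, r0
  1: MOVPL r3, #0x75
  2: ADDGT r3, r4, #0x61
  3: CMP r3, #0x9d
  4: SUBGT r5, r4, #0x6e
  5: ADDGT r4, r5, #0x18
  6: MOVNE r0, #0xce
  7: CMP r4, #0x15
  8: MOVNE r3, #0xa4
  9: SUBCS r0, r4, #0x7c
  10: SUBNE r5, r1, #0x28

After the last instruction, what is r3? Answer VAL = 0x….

VAL = 0xa4

[0] flags=0010 → (cmp)
[1] flags=0010 PL?T → r3=0x75
[2] flags=0010 GT?T → r3=0x10
[3] flags=0000 → (cmp)
[4] flags=0000 GT?T → r5=0x41
[5] flags=0000 GT?T → r4=0x59
[6] flags=0000 NE?T → r0=0xce
[7] flags=0010 → (cmp)
[8] flags=0010 NE?T → r3=0xa4
[9] flags=0010 CS?T → r0=0xdd
[10] flags=0010 NE?T → r5=0x4b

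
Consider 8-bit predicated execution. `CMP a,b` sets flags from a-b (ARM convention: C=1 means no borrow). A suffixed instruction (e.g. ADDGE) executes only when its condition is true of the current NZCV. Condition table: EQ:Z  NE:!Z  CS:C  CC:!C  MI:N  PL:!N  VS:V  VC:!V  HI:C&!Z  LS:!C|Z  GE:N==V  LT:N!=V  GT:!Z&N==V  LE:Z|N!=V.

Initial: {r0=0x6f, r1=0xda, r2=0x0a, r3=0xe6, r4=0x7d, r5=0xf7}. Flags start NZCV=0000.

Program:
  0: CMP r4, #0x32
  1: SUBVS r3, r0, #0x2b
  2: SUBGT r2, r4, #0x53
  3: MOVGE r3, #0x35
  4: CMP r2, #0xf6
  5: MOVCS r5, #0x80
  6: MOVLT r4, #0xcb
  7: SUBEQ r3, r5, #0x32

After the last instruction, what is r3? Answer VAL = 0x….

[0] flags=0010 → (cmp)
[1] flags=0010 VS?F → skip
[2] flags=0010 GT?T → r2=0x2a
[3] flags=0010 GE?T → r3=0x35
[4] flags=0000 → (cmp)
[5] flags=0000 CS?F → skip
[6] flags=0000 LT?F → skip
[7] flags=0000 EQ?F → skip

VAL = 0x35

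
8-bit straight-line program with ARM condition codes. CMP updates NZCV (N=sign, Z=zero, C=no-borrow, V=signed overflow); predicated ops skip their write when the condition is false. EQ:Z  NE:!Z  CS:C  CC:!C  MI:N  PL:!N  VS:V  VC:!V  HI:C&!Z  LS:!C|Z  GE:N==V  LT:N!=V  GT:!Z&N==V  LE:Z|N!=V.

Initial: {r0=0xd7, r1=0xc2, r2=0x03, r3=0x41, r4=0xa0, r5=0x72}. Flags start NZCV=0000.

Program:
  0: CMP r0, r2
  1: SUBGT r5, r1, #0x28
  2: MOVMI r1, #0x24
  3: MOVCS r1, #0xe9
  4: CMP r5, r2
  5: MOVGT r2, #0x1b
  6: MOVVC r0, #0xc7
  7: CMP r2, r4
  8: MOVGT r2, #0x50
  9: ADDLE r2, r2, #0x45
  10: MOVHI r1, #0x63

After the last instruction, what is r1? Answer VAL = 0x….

VAL = 0xe9

0: ✓ CMP  NZCV=1010
1: · SUBGT
2: ✓ MOVMI  r1←0x24
3: ✓ MOVCS  r1←0xe9
4: ✓ CMP  NZCV=0010
5: ✓ MOVGT  r2←0x1b
6: ✓ MOVVC  r0←0xc7
7: ✓ CMP  NZCV=0000
8: ✓ MOVGT  r2←0x50
9: · ADDLE
10: · MOVHI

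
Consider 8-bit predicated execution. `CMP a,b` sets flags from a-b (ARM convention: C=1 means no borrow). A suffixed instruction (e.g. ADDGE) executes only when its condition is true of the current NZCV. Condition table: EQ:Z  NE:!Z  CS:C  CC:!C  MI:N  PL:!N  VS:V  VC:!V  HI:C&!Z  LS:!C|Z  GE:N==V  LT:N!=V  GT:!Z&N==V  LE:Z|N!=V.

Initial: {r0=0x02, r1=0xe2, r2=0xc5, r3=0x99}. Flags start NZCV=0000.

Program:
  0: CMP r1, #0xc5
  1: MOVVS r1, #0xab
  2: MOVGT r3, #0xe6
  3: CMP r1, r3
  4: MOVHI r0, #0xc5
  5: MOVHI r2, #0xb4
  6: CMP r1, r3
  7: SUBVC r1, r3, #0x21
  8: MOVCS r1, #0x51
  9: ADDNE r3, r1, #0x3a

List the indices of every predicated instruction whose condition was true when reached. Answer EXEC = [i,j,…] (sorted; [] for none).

EXEC = [2,7,9]

0: ✓ CMP  NZCV=0010
1: · MOVVS
2: ✓ MOVGT  r3←0xe6
3: ✓ CMP  NZCV=1000
4: · MOVHI
5: · MOVHI
6: ✓ CMP  NZCV=1000
7: ✓ SUBVC  r1←0xc5
8: · MOVCS
9: ✓ ADDNE  r3←0xff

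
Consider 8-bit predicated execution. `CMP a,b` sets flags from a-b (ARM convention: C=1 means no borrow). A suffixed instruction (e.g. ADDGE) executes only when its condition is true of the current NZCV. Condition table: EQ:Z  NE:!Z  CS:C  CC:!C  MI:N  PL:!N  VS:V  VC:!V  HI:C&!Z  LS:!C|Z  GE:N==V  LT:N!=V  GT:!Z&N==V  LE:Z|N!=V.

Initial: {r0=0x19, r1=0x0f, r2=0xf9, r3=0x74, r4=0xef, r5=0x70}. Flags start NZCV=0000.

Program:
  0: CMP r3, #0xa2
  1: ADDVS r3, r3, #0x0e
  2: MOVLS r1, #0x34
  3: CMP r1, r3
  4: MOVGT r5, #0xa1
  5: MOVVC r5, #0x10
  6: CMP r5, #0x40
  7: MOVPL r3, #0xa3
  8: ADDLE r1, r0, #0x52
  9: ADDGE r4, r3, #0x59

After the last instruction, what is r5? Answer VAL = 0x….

[0] flags=1001 → (cmp)
[1] flags=1001 VS?T → r3=0x82
[2] flags=1001 LS?T → r1=0x34
[3] flags=1001 → (cmp)
[4] flags=1001 GT?T → r5=0xa1
[5] flags=1001 VC?F → skip
[6] flags=0011 → (cmp)
[7] flags=0011 PL?T → r3=0xa3
[8] flags=0011 LE?T → r1=0x6b
[9] flags=0011 GE?F → skip

VAL = 0xa1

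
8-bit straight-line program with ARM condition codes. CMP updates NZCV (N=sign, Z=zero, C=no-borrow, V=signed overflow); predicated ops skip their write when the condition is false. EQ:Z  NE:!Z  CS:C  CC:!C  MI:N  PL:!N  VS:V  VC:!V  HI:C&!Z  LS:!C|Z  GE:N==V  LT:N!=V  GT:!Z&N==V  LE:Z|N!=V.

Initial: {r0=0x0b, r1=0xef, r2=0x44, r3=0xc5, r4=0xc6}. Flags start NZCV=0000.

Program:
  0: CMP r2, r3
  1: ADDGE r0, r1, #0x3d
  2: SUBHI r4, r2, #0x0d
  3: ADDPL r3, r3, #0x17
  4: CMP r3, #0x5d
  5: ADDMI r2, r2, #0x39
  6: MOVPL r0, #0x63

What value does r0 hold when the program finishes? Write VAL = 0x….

[0] flags=0000 → (cmp)
[1] flags=0000 GE?T → r0=0x2c
[2] flags=0000 HI?F → skip
[3] flags=0000 PL?T → r3=0xdc
[4] flags=0011 → (cmp)
[5] flags=0011 MI?F → skip
[6] flags=0011 PL?T → r0=0x63

VAL = 0x63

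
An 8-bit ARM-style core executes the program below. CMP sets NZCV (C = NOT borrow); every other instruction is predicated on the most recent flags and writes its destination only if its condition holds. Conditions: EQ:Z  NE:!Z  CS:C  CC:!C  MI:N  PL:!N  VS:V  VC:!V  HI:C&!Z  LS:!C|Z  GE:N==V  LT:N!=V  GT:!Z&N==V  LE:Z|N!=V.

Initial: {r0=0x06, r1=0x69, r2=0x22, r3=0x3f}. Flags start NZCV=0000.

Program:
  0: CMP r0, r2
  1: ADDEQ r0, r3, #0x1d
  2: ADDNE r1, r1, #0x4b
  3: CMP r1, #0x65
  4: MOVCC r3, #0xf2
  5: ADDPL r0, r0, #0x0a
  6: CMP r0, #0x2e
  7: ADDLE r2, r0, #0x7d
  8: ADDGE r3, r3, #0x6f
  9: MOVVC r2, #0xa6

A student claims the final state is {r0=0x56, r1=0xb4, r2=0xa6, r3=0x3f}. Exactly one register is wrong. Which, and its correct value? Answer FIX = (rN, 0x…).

FIX = (r0, 0x10)

0: ✓ CMP  NZCV=1000
1: · ADDEQ
2: ✓ ADDNE  r1←0xb4
3: ✓ CMP  NZCV=0011
4: · MOVCC
5: ✓ ADDPL  r0←0x10
6: ✓ CMP  NZCV=1000
7: ✓ ADDLE  r2←0x8d
8: · ADDGE
9: ✓ MOVVC  r2←0xa6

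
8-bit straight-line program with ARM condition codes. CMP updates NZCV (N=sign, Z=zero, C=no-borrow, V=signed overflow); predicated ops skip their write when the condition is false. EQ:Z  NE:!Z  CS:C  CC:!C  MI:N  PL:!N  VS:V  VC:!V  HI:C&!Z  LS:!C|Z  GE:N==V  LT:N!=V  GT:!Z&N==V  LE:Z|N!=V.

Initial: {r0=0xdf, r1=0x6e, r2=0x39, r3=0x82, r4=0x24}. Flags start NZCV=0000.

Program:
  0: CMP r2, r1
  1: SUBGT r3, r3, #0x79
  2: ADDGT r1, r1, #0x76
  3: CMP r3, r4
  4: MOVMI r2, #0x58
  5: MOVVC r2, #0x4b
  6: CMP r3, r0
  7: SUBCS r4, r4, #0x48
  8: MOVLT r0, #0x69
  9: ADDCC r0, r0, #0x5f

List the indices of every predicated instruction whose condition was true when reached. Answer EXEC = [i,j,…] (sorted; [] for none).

0: ✓ CMP  NZCV=1000
1: · SUBGT
2: · ADDGT
3: ✓ CMP  NZCV=0011
4: · MOVMI
5: · MOVVC
6: ✓ CMP  NZCV=1000
7: · SUBCS
8: ✓ MOVLT  r0←0x69
9: ✓ ADDCC  r0←0xc8

EXEC = [8,9]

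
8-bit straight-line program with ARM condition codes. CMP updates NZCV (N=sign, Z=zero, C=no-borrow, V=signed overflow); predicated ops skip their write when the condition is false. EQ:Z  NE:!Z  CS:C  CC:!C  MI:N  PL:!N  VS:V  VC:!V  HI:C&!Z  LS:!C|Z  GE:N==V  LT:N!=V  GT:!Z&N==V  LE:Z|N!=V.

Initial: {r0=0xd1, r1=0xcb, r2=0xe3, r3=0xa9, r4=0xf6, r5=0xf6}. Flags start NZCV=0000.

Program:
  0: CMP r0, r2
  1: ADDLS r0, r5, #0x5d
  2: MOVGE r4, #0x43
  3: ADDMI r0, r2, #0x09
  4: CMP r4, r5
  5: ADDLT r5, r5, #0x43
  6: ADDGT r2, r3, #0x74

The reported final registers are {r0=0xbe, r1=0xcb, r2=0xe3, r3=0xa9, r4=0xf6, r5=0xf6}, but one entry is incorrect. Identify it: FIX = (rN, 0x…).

0: ✓ CMP  NZCV=1000
1: ✓ ADDLS  r0←0x53
2: · MOVGE
3: ✓ ADDMI  r0←0xec
4: ✓ CMP  NZCV=0110
5: · ADDLT
6: · ADDGT

FIX = (r0, 0xec)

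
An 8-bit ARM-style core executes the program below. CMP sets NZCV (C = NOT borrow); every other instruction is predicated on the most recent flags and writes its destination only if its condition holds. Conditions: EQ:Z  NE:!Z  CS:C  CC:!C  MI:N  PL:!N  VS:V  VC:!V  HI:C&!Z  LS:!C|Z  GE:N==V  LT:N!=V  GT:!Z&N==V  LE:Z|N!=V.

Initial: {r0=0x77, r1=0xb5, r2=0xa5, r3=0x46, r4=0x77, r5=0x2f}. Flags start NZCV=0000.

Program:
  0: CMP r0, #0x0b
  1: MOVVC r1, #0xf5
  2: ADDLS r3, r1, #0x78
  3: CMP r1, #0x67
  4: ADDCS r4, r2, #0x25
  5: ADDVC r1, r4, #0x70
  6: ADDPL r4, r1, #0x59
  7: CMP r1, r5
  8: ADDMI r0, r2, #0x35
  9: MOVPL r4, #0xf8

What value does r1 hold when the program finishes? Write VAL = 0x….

[0] flags=0010 → (cmp)
[1] flags=0010 VC?T → r1=0xf5
[2] flags=0010 LS?F → skip
[3] flags=1010 → (cmp)
[4] flags=1010 CS?T → r4=0xca
[5] flags=1010 VC?T → r1=0x3a
[6] flags=1010 PL?F → skip
[7] flags=0010 → (cmp)
[8] flags=0010 MI?F → skip
[9] flags=0010 PL?T → r4=0xf8

VAL = 0x3a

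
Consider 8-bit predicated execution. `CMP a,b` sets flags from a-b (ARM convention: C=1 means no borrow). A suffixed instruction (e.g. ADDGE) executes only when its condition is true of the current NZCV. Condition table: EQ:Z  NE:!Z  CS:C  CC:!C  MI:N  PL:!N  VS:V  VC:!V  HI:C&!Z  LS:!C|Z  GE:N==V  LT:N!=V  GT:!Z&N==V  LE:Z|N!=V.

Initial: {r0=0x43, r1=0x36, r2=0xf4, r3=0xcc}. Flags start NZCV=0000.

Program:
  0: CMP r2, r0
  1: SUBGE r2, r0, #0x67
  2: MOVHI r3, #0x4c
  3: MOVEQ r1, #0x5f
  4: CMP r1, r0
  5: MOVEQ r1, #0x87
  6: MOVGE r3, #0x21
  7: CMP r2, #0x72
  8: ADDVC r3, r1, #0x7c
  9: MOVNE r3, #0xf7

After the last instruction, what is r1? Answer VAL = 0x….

0: ✓ CMP  NZCV=1010
1: · SUBGE
2: ✓ MOVHI  r3←0x4c
3: · MOVEQ
4: ✓ CMP  NZCV=1000
5: · MOVEQ
6: · MOVGE
7: ✓ CMP  NZCV=1010
8: ✓ ADDVC  r3←0xb2
9: ✓ MOVNE  r3←0xf7

VAL = 0x36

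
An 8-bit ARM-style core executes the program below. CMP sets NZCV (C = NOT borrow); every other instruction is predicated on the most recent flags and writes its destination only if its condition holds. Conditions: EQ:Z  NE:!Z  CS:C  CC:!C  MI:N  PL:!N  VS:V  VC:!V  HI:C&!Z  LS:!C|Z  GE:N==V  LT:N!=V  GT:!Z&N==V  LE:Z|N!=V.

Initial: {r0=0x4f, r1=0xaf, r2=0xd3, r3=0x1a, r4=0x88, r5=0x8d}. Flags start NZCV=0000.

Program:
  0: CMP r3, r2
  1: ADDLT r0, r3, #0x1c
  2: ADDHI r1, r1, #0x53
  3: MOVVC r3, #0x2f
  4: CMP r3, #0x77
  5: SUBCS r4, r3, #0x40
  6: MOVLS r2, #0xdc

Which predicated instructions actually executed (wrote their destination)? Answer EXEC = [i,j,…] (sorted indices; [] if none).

[0] flags=0000 → (cmp)
[1] flags=0000 LT?F → skip
[2] flags=0000 HI?F → skip
[3] flags=0000 VC?T → r3=0x2f
[4] flags=1000 → (cmp)
[5] flags=1000 CS?F → skip
[6] flags=1000 LS?T → r2=0xdc

EXEC = [3,6]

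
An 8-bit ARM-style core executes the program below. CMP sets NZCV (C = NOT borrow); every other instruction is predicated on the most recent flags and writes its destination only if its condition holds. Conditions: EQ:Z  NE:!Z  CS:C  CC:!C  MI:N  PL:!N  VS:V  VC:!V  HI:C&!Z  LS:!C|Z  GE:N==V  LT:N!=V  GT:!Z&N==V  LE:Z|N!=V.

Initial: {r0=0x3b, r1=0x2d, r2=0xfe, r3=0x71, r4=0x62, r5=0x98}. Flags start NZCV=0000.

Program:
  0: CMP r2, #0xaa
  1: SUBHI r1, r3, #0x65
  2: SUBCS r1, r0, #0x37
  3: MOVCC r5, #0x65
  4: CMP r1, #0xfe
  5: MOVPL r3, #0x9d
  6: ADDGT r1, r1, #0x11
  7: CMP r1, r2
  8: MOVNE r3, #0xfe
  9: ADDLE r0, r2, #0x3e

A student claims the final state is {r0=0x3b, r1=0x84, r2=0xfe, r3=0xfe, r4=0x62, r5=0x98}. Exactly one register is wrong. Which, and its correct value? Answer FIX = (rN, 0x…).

0: ✓ CMP  NZCV=0010
1: ✓ SUBHI  r1←0x0c
2: ✓ SUBCS  r1←0x04
3: · MOVCC
4: ✓ CMP  NZCV=0000
5: ✓ MOVPL  r3←0x9d
6: ✓ ADDGT  r1←0x15
7: ✓ CMP  NZCV=0000
8: ✓ MOVNE  r3←0xfe
9: · ADDLE

FIX = (r1, 0x15)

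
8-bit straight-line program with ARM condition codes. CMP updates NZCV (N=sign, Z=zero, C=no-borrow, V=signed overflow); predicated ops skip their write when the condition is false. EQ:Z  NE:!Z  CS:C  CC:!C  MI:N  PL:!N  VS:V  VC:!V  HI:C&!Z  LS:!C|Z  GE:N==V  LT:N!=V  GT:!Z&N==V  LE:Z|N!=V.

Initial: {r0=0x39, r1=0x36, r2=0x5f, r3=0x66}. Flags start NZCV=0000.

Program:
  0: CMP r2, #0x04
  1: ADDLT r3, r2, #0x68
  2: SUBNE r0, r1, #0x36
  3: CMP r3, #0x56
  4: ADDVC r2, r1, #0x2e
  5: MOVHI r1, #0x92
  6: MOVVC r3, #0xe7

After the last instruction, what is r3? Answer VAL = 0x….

[0] flags=0010 → (cmp)
[1] flags=0010 LT?F → skip
[2] flags=0010 NE?T → r0=0x00
[3] flags=0010 → (cmp)
[4] flags=0010 VC?T → r2=0x64
[5] flags=0010 HI?T → r1=0x92
[6] flags=0010 VC?T → r3=0xe7

VAL = 0xe7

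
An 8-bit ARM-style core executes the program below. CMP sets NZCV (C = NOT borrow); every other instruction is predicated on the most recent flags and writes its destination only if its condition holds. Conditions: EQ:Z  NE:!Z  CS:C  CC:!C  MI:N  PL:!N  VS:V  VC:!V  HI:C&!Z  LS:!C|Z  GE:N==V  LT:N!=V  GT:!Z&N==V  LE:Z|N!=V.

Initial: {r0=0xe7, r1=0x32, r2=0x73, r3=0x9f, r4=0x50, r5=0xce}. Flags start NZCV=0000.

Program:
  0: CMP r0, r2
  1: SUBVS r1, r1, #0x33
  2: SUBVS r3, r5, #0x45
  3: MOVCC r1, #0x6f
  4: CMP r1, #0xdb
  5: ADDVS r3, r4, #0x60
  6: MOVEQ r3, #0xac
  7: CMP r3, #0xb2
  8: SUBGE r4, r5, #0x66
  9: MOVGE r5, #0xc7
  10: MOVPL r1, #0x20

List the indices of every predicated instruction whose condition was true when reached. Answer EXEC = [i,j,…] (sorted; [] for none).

0: ✓ CMP  NZCV=0011
1: ✓ SUBVS  r1←0xff
2: ✓ SUBVS  r3←0x89
3: · MOVCC
4: ✓ CMP  NZCV=0010
5: · ADDVS
6: · MOVEQ
7: ✓ CMP  NZCV=1000
8: · SUBGE
9: · MOVGE
10: · MOVPL

EXEC = [1,2]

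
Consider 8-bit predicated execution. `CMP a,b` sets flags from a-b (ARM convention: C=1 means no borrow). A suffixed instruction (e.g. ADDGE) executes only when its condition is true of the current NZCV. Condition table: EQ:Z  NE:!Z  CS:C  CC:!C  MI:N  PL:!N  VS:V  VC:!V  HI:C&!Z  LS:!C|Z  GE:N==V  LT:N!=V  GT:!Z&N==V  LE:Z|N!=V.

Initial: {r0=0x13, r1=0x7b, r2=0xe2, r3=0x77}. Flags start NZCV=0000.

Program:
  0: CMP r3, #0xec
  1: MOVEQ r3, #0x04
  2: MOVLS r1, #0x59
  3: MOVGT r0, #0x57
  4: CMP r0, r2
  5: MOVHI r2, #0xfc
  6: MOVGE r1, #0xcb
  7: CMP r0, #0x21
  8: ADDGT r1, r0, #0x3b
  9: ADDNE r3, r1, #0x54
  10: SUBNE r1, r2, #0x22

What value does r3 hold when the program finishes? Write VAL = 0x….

VAL = 0xe6

0: ✓ CMP  NZCV=1001
1: · MOVEQ
2: ✓ MOVLS  r1←0x59
3: ✓ MOVGT  r0←0x57
4: ✓ CMP  NZCV=0000
5: · MOVHI
6: ✓ MOVGE  r1←0xcb
7: ✓ CMP  NZCV=0010
8: ✓ ADDGT  r1←0x92
9: ✓ ADDNE  r3←0xe6
10: ✓ SUBNE  r1←0xc0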